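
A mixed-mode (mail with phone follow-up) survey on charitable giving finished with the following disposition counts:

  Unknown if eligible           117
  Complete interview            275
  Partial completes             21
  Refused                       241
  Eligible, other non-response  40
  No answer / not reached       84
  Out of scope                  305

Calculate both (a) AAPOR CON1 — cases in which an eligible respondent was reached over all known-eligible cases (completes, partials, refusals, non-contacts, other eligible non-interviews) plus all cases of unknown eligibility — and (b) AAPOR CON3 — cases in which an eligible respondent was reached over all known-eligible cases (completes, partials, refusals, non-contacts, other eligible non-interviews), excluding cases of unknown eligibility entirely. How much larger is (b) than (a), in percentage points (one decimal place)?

Top: 275 + 21 + 241 + 40 = 577
Denominator: 275 + 21 + 241 + 84 + 40 + 117 = 778
CON1 = 577 / 778 = 0.7416
Denominator: 275 + 21 + 241 + 84 + 40 = 661
CON3 = 577 / 661 = 0.8729
Difference = 87.29 − 74.16 = 13.13 percentage points

13.1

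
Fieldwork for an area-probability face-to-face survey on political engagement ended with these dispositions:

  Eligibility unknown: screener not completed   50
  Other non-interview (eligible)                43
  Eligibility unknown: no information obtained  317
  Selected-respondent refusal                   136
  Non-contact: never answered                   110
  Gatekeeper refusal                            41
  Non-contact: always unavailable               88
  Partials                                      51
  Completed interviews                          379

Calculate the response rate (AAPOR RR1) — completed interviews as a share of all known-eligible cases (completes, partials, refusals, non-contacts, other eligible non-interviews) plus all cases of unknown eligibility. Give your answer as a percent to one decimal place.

Declined to participate = 41 + 136 = 177
Non-contacts = 110 + 88 = 198
Eligibility not determined = 50 + 317 = 367
Numerator: 379
Denom: 379 + 51 + 177 + 198 + 43 + 367 = 1215
RR1 = 379 / 1215 = 0.3119

31.2%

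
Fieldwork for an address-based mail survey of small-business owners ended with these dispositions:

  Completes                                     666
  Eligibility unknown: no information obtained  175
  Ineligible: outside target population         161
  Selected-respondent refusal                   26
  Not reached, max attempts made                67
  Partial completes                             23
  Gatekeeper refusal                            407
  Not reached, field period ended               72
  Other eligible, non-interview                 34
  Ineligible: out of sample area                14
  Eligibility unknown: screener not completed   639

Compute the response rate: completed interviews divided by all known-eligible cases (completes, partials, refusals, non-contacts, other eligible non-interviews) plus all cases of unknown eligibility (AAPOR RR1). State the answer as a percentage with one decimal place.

Refusal or break-off = 407 + 26 = 433
No contact after all attempts = 72 + 67 = 139
Unknown if eligible = 639 + 175 = 814
Out of scope = 161 + 14 = 175
Num = 666
Base = 666 + 23 + 433 + 139 + 34 + 814 = 2109
RR1 = 666 / 2109 = 0.3158

31.6%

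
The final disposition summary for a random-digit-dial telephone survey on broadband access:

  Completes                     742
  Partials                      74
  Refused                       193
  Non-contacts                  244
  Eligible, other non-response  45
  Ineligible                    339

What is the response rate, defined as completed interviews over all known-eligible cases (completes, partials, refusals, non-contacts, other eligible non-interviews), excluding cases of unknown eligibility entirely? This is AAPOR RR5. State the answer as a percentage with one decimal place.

Num → 742
Base → 742 + 74 + 193 + 244 + 45 = 1298
RR5 = 742 / 1298 = 0.5716

57.2%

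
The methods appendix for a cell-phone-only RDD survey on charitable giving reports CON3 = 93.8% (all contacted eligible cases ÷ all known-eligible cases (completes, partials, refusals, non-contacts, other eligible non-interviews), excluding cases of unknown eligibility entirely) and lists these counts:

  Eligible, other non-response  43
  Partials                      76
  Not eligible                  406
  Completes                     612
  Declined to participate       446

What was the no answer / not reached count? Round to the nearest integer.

78

Top → 612 + 76 + 446 + 43 = 1177
CON3 = 1177 / D = 0.938
D = 1177 / 0.938 = 1254.8
Remaining denominator categories sum to 1177
no answer / not reached = 1254.8 − 1177 ≈ 78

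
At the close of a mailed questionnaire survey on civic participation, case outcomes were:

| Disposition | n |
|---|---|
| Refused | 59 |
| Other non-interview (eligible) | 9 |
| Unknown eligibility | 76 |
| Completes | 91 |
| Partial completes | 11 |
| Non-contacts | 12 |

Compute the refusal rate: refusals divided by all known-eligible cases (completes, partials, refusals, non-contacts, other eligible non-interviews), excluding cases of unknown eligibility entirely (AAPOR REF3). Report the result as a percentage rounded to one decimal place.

Num: 59
Denom: 91 + 11 + 59 + 12 + 9 = 182
REF3 = 59 / 182 = 0.3242

32.4%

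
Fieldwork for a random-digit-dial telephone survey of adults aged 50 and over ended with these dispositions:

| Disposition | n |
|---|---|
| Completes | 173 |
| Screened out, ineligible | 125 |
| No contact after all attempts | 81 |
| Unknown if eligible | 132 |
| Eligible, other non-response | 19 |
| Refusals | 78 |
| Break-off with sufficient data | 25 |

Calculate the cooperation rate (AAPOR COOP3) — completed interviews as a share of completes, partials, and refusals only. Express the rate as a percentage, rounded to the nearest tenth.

Numerator → 173
Base → 173 + 25 + 78 = 276
COOP3 = 173 / 276 = 0.6268

62.7%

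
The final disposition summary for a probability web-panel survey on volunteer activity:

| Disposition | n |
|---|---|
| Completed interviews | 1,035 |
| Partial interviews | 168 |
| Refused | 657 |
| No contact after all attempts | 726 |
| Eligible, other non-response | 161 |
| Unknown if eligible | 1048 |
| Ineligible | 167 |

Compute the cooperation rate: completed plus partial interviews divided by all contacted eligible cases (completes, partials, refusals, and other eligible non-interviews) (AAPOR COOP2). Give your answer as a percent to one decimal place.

59.5%

Top → 1035 + 168 = 1203
Denominator → 1035 + 168 + 657 + 161 = 2021
COOP2 = 1203 / 2021 = 0.5952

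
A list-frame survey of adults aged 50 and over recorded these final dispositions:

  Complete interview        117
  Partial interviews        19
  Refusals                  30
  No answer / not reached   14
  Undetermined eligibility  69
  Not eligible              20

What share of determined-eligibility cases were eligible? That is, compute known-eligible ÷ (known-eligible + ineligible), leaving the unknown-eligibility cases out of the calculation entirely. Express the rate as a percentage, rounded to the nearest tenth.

Eligible (known) = 117 + 19 + 30 + 14 = 180
e = 180 / (180 + 20) = 180 / 200 = 0.9000

90.0%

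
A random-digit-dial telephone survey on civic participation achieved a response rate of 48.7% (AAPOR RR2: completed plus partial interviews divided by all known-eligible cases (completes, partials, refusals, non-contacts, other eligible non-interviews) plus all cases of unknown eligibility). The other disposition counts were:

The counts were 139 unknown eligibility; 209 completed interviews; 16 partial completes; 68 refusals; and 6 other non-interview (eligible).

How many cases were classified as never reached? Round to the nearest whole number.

Num: 209 + 16 = 225
RR2 = 225 / D = 0.487
D = 225 / 0.487 = 462.0
Rest of base = 438
never reached = 462.0 − 438 ≈ 24

24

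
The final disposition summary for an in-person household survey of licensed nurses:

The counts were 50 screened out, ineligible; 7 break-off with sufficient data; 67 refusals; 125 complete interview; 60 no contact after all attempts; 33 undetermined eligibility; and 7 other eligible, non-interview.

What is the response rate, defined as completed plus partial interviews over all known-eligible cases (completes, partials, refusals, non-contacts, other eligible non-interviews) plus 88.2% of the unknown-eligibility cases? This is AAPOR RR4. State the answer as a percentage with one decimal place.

44.7%

Num: 125 + 7 = 132
Eligible (known): 125 + 7 + 67 + 60 + 7 = 266
Eligible share of unknowns: 0.8820 × 33 = 29.11
Denom: 266 + 29.11 = 295.11
RR4 = 132 / 295.11 = 0.4473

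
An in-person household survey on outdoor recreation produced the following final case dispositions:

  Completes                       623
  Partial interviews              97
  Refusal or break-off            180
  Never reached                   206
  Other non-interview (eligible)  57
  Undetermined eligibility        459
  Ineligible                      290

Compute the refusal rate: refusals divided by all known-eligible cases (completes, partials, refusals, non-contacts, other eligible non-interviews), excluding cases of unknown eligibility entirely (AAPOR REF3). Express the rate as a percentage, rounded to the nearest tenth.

Num = 180
Denom = 623 + 97 + 180 + 206 + 57 = 1163
REF3 = 180 / 1163 = 0.1548

15.5%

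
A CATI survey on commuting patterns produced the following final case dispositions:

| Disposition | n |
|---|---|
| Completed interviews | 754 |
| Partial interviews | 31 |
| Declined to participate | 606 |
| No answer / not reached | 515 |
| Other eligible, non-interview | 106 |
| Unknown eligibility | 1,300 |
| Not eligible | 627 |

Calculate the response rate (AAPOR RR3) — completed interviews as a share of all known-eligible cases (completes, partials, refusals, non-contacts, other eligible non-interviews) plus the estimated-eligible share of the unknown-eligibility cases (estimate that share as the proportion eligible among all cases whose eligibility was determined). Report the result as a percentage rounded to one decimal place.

Num → 754
Known eligible → 754 + 31 + 606 + 515 + 106 = 2012
e = 2012 / (2012 + 627) = 2012 / 2639 = 0.7624
e × U → 0.7624 × 1300 = 991.12
Denom → 2012 + 991.12 = 3003.12
RR3 = 754 / 3003.12 = 0.2511

25.1%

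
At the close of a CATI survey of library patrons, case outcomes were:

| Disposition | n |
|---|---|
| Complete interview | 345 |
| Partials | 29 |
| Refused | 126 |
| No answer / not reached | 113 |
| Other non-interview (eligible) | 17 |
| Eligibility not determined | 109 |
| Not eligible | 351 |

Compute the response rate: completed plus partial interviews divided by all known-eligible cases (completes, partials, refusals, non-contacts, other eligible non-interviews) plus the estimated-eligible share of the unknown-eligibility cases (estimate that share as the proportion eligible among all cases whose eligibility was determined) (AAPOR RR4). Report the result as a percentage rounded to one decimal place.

53.4%

Numerator = 345 + 29 = 374
Determined eligible = 345 + 29 + 126 + 113 + 17 = 630
e = 630 / (630 + 351) = 630 / 981 = 0.6422
Estimated eligible among unknowns = 0.6422 × 109 = 70.00
Base = 630 + 70.00 = 700.00
RR4 = 374 / 700.00 = 0.5343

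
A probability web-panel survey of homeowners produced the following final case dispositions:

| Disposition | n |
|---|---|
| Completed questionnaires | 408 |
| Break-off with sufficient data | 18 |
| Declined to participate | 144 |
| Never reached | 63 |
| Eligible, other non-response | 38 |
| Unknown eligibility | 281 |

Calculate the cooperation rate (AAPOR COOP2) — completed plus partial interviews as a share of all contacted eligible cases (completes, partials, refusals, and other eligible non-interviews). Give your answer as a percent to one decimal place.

Numerator: 408 + 18 = 426
Denominator: 408 + 18 + 144 + 38 = 608
COOP2 = 426 / 608 = 0.7007

70.1%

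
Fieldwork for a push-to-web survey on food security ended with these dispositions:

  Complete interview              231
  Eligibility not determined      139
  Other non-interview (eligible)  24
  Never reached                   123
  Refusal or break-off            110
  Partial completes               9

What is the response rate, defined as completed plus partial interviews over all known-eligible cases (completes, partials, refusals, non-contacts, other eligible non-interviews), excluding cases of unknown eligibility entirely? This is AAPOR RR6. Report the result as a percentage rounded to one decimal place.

Num → 231 + 9 = 240
Denominator → 231 + 9 + 110 + 123 + 24 = 497
RR6 = 240 / 497 = 0.4829

48.3%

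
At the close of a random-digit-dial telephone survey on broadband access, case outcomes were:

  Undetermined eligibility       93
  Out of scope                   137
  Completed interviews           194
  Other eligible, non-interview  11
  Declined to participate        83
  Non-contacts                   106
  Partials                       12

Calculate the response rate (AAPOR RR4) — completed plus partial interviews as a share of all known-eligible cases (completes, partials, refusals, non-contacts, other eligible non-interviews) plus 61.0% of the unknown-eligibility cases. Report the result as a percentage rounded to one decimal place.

44.5%

Num: 194 + 12 = 206
Known eligible: 194 + 12 + 83 + 106 + 11 = 406
Estimated eligible among unknowns: 0.6100 × 93 = 56.73
Base: 406 + 56.73 = 462.73
RR4 = 206 / 462.73 = 0.4452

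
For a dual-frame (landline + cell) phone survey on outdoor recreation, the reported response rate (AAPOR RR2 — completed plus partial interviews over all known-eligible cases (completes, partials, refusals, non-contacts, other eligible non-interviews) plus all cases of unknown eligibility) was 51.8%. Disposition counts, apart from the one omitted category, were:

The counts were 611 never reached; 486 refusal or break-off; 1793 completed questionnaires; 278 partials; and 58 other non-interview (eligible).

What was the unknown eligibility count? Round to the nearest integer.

Top → 1793 + 278 = 2071
RR2 = 2071 / D = 0.518
D = 2071 / 0.518 = 3998.1
Remaining denominator categories sum to 3226
unknown eligibility = 3998.1 − 3226 ≈ 772

772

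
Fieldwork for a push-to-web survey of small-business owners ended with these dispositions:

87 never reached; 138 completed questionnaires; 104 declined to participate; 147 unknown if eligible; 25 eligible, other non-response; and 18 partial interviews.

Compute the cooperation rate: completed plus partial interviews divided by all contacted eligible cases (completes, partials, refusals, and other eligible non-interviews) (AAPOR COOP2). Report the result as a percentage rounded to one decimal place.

Top = 138 + 18 = 156
Base = 138 + 18 + 104 + 25 = 285
COOP2 = 156 / 285 = 0.5474

54.7%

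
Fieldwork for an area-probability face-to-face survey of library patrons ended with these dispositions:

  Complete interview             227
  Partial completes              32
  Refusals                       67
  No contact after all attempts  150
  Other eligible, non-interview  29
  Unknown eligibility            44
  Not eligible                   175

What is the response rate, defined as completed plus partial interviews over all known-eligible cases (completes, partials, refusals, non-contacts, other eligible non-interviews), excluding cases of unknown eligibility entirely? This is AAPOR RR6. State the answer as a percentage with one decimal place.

51.3%

Top → 227 + 32 = 259
Denominator → 227 + 32 + 67 + 150 + 29 = 505
RR6 = 259 / 505 = 0.5129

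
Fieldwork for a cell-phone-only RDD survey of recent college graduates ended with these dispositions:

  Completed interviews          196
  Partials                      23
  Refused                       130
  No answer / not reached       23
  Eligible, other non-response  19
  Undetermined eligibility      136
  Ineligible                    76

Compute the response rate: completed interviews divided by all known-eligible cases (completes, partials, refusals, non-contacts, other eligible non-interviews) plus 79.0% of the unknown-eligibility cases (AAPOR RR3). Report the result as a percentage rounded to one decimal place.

39.3%

Num: 196
Eligible (known): 196 + 23 + 130 + 23 + 19 = 391
Estimated eligible among unknowns: 0.7900 × 136 = 107.44
Denom: 391 + 107.44 = 498.44
RR3 = 196 / 498.44 = 0.3932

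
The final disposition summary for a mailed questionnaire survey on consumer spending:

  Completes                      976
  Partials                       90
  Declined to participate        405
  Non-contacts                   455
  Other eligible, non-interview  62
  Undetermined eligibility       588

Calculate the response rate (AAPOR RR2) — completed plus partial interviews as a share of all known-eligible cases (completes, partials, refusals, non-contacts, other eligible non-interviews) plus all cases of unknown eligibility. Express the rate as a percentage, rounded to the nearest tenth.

41.4%

Num → 976 + 90 = 1066
Denominator → 976 + 90 + 405 + 455 + 62 + 588 = 2576
RR2 = 1066 / 2576 = 0.4138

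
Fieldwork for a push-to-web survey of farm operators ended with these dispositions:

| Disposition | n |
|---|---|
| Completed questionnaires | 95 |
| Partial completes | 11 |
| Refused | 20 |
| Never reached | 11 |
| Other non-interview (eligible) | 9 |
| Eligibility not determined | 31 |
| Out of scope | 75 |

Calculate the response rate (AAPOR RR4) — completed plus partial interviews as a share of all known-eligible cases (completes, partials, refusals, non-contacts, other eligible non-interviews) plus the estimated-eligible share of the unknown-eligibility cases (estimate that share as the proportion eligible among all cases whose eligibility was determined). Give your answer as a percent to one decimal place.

63.7%

Numerator = 95 + 11 = 106
Eligible (known) = 95 + 11 + 20 + 11 + 9 = 146
e = 146 / (146 + 75) = 146 / 221 = 0.6606
e × U = 0.6606 × 31 = 20.48
Denominator = 146 + 20.48 = 166.48
RR4 = 106 / 166.48 = 0.6367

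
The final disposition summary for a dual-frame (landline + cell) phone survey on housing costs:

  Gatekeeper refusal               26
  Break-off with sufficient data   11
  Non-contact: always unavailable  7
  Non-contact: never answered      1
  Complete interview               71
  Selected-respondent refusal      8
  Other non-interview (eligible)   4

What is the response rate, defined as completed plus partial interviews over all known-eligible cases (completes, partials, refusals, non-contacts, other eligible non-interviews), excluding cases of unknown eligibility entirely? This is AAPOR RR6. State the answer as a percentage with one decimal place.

Refusal or break-off = 26 + 8 = 34
Never reached = 1 + 7 = 8
Num → 71 + 11 = 82
Denominator → 71 + 11 + 34 + 8 + 4 = 128
RR6 = 82 / 128 = 0.6406

64.1%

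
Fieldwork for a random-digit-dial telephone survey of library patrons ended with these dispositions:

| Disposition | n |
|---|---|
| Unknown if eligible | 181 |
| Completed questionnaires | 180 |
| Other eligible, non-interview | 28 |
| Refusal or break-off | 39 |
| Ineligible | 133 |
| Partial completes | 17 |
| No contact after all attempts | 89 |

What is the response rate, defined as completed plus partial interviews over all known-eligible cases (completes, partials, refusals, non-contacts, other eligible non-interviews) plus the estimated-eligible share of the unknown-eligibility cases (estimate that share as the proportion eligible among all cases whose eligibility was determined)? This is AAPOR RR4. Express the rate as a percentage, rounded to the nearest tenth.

Numerator: 180 + 17 = 197
Known eligible: 180 + 17 + 39 + 89 + 28 = 353
e = 353 / (353 + 133) = 353 / 486 = 0.7263
Eligible share of unknowns: 0.7263 × 181 = 131.46
Denominator: 353 + 131.46 = 484.46
RR4 = 197 / 484.46 = 0.4066

40.7%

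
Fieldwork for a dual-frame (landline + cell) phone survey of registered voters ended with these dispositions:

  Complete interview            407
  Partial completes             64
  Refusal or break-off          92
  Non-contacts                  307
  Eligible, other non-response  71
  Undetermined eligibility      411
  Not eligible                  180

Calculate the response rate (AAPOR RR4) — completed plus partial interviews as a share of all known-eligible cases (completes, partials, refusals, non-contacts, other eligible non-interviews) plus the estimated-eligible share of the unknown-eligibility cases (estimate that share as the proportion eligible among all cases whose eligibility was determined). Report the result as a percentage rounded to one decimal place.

36.6%

Num: 407 + 64 = 471
Known eligible: 407 + 64 + 92 + 307 + 71 = 941
e = 941 / (941 + 180) = 941 / 1121 = 0.8394
e × U: 0.8394 × 411 = 344.99
Denominator: 941 + 344.99 = 1285.99
RR4 = 471 / 1285.99 = 0.3663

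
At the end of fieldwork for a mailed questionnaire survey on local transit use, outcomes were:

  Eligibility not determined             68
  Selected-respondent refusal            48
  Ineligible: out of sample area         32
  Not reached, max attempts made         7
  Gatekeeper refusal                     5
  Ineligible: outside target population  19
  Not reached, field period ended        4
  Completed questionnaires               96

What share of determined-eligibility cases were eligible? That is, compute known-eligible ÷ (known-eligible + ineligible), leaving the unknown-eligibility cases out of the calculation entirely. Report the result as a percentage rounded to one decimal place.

Refused = 5 + 48 = 53
Never reached = 4 + 7 = 11
Screened out, ineligible = 19 + 32 = 51
Known eligible → 96 + 53 + 11 = 160
e = 160 / (160 + 51) = 160 / 211 = 0.7583

75.8%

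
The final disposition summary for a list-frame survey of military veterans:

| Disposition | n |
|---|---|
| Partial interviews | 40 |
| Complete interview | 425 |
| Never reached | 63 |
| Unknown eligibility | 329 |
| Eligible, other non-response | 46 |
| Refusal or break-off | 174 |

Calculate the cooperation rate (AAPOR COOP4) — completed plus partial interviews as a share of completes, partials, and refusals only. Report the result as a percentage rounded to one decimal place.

Top = 425 + 40 = 465
Denom = 425 + 40 + 174 = 639
COOP4 = 465 / 639 = 0.7277

72.8%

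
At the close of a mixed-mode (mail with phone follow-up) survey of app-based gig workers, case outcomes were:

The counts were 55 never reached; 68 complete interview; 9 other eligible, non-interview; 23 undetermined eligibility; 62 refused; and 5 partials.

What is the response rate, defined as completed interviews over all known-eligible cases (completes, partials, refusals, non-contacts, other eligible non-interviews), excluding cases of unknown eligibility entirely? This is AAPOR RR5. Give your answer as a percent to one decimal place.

34.2%

Numerator: 68
Denom: 68 + 5 + 62 + 55 + 9 = 199
RR5 = 68 / 199 = 0.3417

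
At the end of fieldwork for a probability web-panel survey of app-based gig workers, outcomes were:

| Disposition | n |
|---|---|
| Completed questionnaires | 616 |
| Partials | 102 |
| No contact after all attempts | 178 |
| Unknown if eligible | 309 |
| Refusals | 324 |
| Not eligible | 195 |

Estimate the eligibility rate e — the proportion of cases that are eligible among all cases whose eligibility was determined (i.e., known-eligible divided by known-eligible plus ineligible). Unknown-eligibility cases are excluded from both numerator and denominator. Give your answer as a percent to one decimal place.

86.2%

Eligible (known): 616 + 102 + 324 + 178 = 1220
e = 1220 / (1220 + 195) = 1220 / 1415 = 0.8622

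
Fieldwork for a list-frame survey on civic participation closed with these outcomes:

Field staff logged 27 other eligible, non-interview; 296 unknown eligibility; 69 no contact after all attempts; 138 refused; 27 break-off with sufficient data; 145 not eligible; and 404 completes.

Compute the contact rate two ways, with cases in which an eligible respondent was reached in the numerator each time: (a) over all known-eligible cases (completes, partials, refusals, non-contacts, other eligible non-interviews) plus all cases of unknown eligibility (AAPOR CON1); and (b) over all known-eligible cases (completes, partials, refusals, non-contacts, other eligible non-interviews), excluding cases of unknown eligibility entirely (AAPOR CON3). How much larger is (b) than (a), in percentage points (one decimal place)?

Num → 404 + 27 + 138 + 27 = 596
Base → 404 + 27 + 138 + 69 + 27 + 296 = 961
CON1 = 596 / 961 = 0.6202
Base → 404 + 27 + 138 + 69 + 27 = 665
CON3 = 596 / 665 = 0.8962
Difference = 89.62 − 62.02 = 27.60 percentage points

27.6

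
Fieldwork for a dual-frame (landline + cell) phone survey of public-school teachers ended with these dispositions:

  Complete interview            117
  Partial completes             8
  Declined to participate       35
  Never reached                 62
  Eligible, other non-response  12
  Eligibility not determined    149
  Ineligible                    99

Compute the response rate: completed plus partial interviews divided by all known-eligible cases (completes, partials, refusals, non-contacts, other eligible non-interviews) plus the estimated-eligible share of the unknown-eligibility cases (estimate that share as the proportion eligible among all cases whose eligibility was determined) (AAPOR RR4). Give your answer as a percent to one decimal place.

Numerator: 117 + 8 = 125
Known eligible: 117 + 8 + 35 + 62 + 12 = 234
e = 234 / (234 + 99) = 234 / 333 = 0.7027
Eligible share of unknowns: 0.7027 × 149 = 104.70
Denom: 234 + 104.70 = 338.70
RR4 = 125 / 338.70 = 0.3691

36.9%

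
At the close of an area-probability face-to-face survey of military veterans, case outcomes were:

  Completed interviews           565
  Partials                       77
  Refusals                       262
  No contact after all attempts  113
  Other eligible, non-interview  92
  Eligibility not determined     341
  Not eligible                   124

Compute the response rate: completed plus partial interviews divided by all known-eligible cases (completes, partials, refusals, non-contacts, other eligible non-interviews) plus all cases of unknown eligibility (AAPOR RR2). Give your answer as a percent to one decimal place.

44.3%

Num = 565 + 77 = 642
Base = 565 + 77 + 262 + 113 + 92 + 341 = 1450
RR2 = 642 / 1450 = 0.4428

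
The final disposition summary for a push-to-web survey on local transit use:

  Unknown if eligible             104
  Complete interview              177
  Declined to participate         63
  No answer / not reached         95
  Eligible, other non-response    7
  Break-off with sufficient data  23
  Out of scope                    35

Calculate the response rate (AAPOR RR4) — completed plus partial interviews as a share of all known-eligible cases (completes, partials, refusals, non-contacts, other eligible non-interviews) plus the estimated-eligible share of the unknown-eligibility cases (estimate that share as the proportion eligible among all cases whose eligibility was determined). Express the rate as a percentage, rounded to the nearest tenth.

43.5%

Num = 177 + 23 = 200
Eligible (known) = 177 + 23 + 63 + 95 + 7 = 365
e = 365 / (365 + 35) = 365 / 400 = 0.9125
Eligible share of unknowns = 0.9125 × 104 = 94.90
Base = 365 + 94.90 = 459.90
RR4 = 200 / 459.90 = 0.4349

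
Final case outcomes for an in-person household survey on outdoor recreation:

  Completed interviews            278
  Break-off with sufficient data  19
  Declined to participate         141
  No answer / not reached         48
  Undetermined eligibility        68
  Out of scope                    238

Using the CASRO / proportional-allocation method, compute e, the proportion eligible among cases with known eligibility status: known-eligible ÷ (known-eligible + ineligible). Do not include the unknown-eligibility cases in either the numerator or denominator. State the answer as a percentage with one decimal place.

Eligible (known) → 278 + 19 + 141 + 48 = 486
e = 486 / (486 + 238) = 486 / 724 = 0.6713

67.1%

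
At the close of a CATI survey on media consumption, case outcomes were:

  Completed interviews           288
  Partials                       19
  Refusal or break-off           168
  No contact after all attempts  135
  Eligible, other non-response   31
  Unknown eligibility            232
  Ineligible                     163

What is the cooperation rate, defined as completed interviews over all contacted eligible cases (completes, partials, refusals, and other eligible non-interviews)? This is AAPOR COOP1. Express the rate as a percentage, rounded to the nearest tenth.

56.9%

Top → 288
Denom → 288 + 19 + 168 + 31 = 506
COOP1 = 288 / 506 = 0.5692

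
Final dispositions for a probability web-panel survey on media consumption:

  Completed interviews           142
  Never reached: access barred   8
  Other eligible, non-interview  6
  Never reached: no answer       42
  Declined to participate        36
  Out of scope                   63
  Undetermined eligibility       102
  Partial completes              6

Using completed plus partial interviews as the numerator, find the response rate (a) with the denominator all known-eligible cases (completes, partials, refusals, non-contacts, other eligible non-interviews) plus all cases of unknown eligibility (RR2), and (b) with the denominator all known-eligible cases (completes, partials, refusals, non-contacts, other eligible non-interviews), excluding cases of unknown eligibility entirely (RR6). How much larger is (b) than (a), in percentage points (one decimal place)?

18.4

Non-contacts = 42 + 8 = 50
Numerator → 142 + 6 = 148
Base → 142 + 6 + 36 + 50 + 6 + 102 = 342
RR2 = 148 / 342 = 0.4327
Base → 142 + 6 + 36 + 50 + 6 = 240
RR6 = 148 / 240 = 0.6167
Difference = 61.67 − 43.27 = 18.40 percentage points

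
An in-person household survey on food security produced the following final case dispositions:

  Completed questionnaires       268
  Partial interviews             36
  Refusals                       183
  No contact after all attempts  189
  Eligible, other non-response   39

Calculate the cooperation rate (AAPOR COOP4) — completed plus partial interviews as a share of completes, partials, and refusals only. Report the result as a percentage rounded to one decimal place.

Top → 268 + 36 = 304
Denominator → 268 + 36 + 183 = 487
COOP4 = 304 / 487 = 0.6242

62.4%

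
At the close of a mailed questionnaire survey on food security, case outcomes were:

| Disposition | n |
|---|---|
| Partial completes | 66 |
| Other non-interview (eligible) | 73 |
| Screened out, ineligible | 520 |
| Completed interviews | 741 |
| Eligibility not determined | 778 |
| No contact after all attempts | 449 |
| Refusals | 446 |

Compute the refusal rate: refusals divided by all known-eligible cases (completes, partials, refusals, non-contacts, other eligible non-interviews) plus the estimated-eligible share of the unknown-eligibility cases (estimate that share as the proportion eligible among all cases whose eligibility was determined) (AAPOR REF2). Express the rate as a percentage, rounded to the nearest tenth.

Numerator = 446
Determined eligible = 741 + 66 + 446 + 449 + 73 = 1775
e = 1775 / (1775 + 520) = 1775 / 2295 = 0.7734
Estimated eligible among unknowns = 0.7734 × 778 = 601.71
Base = 1775 + 601.71 = 2376.71
REF2 = 446 / 2376.71 = 0.1877

18.8%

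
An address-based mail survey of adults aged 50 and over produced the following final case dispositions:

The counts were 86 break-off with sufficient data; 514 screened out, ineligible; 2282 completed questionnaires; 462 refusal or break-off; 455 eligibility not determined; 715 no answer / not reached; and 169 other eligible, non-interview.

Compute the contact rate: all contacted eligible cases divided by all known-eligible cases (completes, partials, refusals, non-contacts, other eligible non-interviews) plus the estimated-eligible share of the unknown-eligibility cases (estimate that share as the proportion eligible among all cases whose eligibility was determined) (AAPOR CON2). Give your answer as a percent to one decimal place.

Num → 2282 + 86 + 462 + 169 = 2999
Known eligible → 2282 + 86 + 462 + 715 + 169 = 3714
e = 3714 / (3714 + 514) = 3714 / 4228 = 0.8784
Eligible share of unknowns → 0.8784 × 455 = 399.67
Base → 3714 + 399.67 = 4113.67
CON2 = 2999 / 4113.67 = 0.7290

72.9%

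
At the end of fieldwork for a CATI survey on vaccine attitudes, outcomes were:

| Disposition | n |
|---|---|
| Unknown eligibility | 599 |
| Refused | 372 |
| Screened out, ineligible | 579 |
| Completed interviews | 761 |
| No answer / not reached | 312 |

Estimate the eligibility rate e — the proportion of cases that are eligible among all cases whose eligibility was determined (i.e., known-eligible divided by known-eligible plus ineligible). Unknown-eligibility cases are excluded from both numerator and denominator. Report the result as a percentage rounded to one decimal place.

Determined eligible: 761 + 372 + 312 = 1445
e = 1445 / (1445 + 579) = 1445 / 2024 = 0.7139

71.4%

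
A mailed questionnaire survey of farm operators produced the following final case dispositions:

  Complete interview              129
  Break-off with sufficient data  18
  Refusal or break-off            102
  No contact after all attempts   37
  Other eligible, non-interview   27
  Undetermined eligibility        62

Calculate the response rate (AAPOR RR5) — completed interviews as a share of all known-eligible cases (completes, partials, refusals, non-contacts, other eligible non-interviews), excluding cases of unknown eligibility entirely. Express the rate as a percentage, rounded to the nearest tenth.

41.2%

Numerator = 129
Denom = 129 + 18 + 102 + 37 + 27 = 313
RR5 = 129 / 313 = 0.4121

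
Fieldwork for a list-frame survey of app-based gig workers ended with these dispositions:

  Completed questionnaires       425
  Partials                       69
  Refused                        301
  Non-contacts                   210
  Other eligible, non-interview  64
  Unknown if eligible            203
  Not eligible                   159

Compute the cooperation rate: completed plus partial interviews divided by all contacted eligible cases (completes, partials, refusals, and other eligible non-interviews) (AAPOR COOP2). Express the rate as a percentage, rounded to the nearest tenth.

57.5%

Num: 425 + 69 = 494
Denom: 425 + 69 + 301 + 64 = 859
COOP2 = 494 / 859 = 0.5751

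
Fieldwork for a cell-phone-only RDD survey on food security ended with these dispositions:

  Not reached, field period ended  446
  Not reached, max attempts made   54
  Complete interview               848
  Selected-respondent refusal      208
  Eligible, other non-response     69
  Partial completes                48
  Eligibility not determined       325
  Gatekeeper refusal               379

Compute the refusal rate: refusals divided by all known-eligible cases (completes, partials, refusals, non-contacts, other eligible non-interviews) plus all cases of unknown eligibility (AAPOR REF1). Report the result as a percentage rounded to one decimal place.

24.7%

Refusals = 379 + 208 = 587
Never reached = 446 + 54 = 500
Top = 587
Denom = 848 + 48 + 587 + 500 + 69 + 325 = 2377
REF1 = 587 / 2377 = 0.2469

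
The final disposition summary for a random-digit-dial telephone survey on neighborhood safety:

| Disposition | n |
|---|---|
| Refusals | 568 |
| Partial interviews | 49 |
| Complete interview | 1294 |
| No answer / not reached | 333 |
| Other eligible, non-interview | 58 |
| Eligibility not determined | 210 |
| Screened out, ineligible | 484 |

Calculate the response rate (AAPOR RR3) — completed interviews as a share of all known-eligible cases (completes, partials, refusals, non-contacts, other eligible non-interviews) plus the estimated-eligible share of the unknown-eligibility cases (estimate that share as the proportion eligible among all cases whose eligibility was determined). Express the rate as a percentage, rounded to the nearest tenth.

Numerator = 1294
Determined eligible = 1294 + 49 + 568 + 333 + 58 = 2302
e = 2302 / (2302 + 484) = 2302 / 2786 = 0.8263
e × U = 0.8263 × 210 = 173.52
Denominator = 2302 + 173.52 = 2475.52
RR3 = 1294 / 2475.52 = 0.5227

52.3%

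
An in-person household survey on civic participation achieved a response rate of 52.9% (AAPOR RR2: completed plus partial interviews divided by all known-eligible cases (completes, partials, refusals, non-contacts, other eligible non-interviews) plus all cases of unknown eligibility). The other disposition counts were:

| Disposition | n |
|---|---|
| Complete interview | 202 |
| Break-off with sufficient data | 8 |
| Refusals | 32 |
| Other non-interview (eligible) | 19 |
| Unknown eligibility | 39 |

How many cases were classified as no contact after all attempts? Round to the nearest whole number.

Top → 202 + 8 = 210
RR2 = 210 / D = 0.529
D = 210 / 0.529 = 397.0
Other denominator terms total 300
no contact after all attempts = 397.0 − 300 ≈ 97

97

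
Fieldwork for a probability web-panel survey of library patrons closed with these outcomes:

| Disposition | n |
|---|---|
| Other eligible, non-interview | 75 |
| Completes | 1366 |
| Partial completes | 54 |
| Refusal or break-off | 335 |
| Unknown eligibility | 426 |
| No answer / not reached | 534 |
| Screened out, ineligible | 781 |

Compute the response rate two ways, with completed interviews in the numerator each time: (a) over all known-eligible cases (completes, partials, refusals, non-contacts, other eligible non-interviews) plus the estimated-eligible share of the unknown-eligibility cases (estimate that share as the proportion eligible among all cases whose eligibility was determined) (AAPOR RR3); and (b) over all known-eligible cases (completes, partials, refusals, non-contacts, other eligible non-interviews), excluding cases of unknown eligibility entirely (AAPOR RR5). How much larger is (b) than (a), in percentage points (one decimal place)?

Top → 1366
Known eligible → 1366 + 54 + 335 + 534 + 75 = 2364
e = 2364 / (2364 + 781) = 2364 / 3145 = 0.7517
Eligible share of unknowns → 0.7517 × 426 = 320.22
Base → 2364 + 320.22 = 2684.22
RR3 = 1366 / 2684.22 = 0.5089
Base → 1366 + 54 + 335 + 534 + 75 = 2364
RR5 = 1366 / 2364 = 0.5778
Difference = 57.78 − 50.89 = 6.89 percentage points

6.9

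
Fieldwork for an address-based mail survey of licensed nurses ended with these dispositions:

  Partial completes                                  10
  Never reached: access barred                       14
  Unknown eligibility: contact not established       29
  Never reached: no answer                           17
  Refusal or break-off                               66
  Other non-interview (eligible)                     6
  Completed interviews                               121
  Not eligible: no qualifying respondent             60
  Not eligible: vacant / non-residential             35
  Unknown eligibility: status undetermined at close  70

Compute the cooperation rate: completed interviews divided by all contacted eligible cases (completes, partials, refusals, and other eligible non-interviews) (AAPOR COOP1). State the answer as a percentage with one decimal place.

59.6%

No answer / not reached = 17 + 14 = 31
Eligibility not determined = 29 + 70 = 99
Ineligible = 60 + 35 = 95
Num → 121
Denom → 121 + 10 + 66 + 6 = 203
COOP1 = 121 / 203 = 0.5961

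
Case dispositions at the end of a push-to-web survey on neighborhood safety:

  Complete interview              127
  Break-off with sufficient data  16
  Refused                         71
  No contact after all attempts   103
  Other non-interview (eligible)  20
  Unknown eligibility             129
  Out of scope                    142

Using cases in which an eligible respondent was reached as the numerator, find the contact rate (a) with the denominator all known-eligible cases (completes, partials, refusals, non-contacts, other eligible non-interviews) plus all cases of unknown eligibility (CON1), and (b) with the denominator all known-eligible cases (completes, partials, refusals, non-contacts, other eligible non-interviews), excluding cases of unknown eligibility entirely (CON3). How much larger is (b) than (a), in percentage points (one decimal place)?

Top = 127 + 16 + 71 + 20 = 234
Denom = 127 + 16 + 71 + 103 + 20 + 129 = 466
CON1 = 234 / 466 = 0.5021
Denom = 127 + 16 + 71 + 103 + 20 = 337
CON3 = 234 / 337 = 0.6944
Difference = 69.44 − 50.21 = 19.23 percentage points

19.2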